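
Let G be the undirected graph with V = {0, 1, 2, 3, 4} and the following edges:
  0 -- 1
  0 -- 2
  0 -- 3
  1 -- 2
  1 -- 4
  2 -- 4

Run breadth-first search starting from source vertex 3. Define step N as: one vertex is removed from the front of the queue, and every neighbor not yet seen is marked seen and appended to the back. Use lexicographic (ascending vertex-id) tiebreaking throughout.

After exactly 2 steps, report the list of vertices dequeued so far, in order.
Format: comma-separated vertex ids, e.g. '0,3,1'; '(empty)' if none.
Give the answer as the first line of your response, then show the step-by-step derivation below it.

3,0

step 1: dequeue 3; queue=[0]; order=3
step 2: dequeue 0; queue=[1,2]; order=3,0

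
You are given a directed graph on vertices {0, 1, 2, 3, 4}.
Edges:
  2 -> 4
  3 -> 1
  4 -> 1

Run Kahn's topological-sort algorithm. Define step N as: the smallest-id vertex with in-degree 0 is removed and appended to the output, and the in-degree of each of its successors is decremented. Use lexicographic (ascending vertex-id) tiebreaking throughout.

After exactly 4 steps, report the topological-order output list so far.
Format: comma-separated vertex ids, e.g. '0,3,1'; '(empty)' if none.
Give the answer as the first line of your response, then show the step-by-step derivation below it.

0,2,3,4

step 1: output 0; order=[0]; indeg=(0,2,0,0,1)
step 2: output 2; order=[0,2]; indeg=(0,2,0,0,0)
step 3: output 3; order=[0,2,3]; indeg=(0,1,0,0,0)
step 4: output 4; order=[0,2,3,4]; indeg=(0,0,0,0,0)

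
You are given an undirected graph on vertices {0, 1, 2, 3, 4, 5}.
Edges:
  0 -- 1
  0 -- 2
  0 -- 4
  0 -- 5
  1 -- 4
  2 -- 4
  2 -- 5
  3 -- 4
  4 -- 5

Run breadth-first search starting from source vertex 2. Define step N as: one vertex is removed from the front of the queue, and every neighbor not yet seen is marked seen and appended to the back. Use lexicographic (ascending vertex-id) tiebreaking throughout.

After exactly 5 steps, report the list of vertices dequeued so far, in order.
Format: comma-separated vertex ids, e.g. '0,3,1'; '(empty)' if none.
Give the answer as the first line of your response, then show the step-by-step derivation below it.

2,0,4,5,1

step 1: dequeue 2; queue=[0,4,5]; order=2
step 2: dequeue 0; queue=[4,5,1]; order=2,0
step 3: dequeue 4; queue=[5,1,3]; order=2,0,4
step 4: dequeue 5; queue=[1,3]; order=2,0,4,5
step 5: dequeue 1; queue=[3]; order=2,0,4,5,1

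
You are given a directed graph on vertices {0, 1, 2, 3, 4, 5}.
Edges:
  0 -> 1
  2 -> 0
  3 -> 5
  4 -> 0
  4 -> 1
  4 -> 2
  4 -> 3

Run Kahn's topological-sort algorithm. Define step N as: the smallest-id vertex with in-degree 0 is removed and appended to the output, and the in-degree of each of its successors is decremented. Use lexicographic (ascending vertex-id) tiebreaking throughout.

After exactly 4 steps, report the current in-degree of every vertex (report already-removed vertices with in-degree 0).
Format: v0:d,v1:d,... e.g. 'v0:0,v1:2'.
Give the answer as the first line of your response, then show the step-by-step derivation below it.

v0:0,v1:0,v2:0,v3:0,v4:0,v5:1

step 1: output 4; order=[4]; indeg=(1,1,0,0,0,1)
step 2: output 2; order=[4,2]; indeg=(0,1,0,0,0,1)
step 3: output 0; order=[4,2,0]; indeg=(0,0,0,0,0,1)
step 4: output 1; order=[4,2,0,1]; indeg=(0,0,0,0,0,1)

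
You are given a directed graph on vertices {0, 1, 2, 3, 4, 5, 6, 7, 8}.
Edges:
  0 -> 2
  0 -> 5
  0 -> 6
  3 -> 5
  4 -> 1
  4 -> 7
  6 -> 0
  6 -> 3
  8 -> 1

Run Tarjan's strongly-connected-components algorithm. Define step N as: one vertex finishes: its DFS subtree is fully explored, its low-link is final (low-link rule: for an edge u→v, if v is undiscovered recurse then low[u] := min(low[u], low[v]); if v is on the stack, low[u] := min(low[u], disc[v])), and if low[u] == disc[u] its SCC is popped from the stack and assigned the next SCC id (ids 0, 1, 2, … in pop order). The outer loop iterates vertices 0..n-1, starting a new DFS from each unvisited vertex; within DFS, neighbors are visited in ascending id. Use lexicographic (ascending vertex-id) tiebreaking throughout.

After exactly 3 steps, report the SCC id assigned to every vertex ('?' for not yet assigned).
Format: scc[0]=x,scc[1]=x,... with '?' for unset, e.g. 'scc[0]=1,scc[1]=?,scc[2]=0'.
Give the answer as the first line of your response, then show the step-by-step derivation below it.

scc[0]=?,scc[1]=?,scc[2]=0,scc[3]=2,scc[4]=?,scc[5]=1,scc[6]=?,scc[7]=?,scc[8]=?

step 1: low=(low[0]=0,low[1]=?,low[2]=1,low[3]=?,low[4]=?,low[5]=?,low[6]=?,low[7]=?,low[8]=?); scc=(scc[0]=?,scc[1]=?,scc[2]=0,scc[3]=?,scc[4]=?,scc[5]=?,scc[6]=?,scc[7]=?,scc[8]=?)
step 2: low=(low[0]=0,low[1]=?,low[2]=1,low[3]=?,low[4]=?,low[5]=2,low[6]=?,low[7]=?,low[8]=?); scc=(scc[0]=?,scc[1]=?,scc[2]=0,scc[3]=?,scc[4]=?,scc[5]=1,scc[6]=?,scc[7]=?,scc[8]=?)
step 3: low=(low[0]=0,low[1]=?,low[2]=1,low[3]=4,low[4]=?,low[5]=2,low[6]=0,low[7]=?,low[8]=?); scc=(scc[0]=?,scc[1]=?,scc[2]=0,scc[3]=2,scc[4]=?,scc[5]=1,scc[6]=?,scc[7]=?,scc[8]=?)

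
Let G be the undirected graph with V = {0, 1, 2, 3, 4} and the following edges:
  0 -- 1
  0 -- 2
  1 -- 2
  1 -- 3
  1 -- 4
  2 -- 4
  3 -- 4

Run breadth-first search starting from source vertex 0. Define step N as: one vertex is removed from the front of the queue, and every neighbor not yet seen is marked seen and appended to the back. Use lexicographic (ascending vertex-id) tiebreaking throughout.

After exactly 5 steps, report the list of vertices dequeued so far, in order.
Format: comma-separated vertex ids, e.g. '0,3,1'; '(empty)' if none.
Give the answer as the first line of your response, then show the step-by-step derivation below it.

0,1,2,3,4

step 1: dequeue 0; queue=[1,2]; order=0
step 2: dequeue 1; queue=[2,3,4]; order=0,1
step 3: dequeue 2; queue=[3,4]; order=0,1,2
step 4: dequeue 3; queue=[4]; order=0,1,2,3
step 5: dequeue 4; queue=[(empty)]; order=0,1,2,3,4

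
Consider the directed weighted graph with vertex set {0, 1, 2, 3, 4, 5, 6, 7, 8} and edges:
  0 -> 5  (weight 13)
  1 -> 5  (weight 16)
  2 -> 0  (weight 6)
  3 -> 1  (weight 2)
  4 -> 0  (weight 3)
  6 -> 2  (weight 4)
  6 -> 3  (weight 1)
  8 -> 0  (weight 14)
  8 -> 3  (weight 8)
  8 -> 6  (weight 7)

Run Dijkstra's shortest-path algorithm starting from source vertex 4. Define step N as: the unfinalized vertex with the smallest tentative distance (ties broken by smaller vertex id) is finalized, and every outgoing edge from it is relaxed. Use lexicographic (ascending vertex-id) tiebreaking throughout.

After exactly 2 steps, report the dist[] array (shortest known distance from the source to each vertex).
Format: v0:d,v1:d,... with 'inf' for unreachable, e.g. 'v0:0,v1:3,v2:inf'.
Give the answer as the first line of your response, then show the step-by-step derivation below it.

v0:3,v1:inf,v2:inf,v3:inf,v4:0,v5:16,v6:inf,v7:inf,v8:inf

step 1: dist = v0:3,v1:inf,v2:inf,v3:inf,v4:0,v5:inf,v6:inf,v7:inf,v8:inf
step 2: dist = v0:3,v1:inf,v2:inf,v3:inf,v4:0,v5:16,v6:inf,v7:inf,v8:inf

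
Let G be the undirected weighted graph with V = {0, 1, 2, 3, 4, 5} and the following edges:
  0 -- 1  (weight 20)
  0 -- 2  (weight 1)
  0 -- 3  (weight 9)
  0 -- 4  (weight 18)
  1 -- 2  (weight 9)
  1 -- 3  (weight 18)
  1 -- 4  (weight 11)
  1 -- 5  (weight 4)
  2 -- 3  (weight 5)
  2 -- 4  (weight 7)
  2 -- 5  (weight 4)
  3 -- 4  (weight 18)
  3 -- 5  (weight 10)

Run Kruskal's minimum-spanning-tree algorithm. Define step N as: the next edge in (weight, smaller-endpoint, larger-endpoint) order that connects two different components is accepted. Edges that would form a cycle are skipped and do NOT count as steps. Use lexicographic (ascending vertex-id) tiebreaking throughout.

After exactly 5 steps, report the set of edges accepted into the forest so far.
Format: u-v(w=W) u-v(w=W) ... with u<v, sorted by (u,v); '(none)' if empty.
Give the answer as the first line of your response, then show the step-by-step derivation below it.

0-2(w=1) 1-5(w=4) 2-3(w=5) 2-4(w=7) 2-5(w=4)

step 1: add edge 0-2 (w=1); MST = {0-2(w=1)}
step 2: add edge 1-5 (w=4); MST = {0-2(w=1) 1-5(w=4)}
step 3: add edge 2-5 (w=4); MST = {0-2(w=1) 1-5(w=4) 2-5(w=4)}
step 4: add edge 2-3 (w=5); MST = {0-2(w=1) 1-5(w=4) 2-3(w=5) 2-5(w=4)}
step 5: add edge 2-4 (w=7); MST = {0-2(w=1) 1-5(w=4) 2-3(w=5) 2-4(w=7) 2-5(w=4)}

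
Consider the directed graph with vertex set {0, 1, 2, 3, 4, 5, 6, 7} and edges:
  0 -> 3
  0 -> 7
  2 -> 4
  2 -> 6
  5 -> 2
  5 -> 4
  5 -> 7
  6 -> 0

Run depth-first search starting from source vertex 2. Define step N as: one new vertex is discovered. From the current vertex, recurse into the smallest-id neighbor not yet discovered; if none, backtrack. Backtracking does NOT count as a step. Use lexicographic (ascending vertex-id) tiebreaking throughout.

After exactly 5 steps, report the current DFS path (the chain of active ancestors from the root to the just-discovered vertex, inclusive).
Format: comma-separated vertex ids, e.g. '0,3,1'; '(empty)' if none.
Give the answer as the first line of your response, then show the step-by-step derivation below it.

2,6,0,3

step 1: discover 2; path=2; order=2
step 2: discover 4; path=2>4; order=2,4
step 3: discover 6; path=2>6; order=2,4,6
step 4: discover 0; path=2>6>0; order=2,4,6,0
step 5: discover 3; path=2>6>0>3; order=2,4,6,0,3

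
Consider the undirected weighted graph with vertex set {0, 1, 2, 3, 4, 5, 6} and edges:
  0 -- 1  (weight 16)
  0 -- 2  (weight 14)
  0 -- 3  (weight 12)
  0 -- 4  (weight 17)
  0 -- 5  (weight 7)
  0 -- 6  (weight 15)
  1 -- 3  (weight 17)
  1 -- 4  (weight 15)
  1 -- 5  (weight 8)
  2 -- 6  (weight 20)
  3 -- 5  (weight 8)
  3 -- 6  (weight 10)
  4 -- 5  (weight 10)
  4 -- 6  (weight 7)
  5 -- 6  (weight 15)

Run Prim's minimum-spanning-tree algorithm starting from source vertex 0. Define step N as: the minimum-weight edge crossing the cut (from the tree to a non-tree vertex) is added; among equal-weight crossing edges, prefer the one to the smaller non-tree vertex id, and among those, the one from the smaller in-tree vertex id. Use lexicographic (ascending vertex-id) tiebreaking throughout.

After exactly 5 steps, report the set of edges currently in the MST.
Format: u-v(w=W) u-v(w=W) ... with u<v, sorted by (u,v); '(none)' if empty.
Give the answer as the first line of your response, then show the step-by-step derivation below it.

0-5(w=7) 1-5(w=8) 3-5(w=8) 4-5(w=10) 4-6(w=7)

step 1: add edge 0-5 (w=7); MST = {0-5(w=7)}
step 2: add edge 1-5 (w=8); MST = {0-5(w=7) 1-5(w=8)}
step 3: add edge 3-5 (w=8); MST = {0-5(w=7) 1-5(w=8) 3-5(w=8)}
step 4: add edge 4-5 (w=10); MST = {0-5(w=7) 1-5(w=8) 3-5(w=8) 4-5(w=10)}
step 5: add edge 4-6 (w=7); MST = {0-5(w=7) 1-5(w=8) 3-5(w=8) 4-5(w=10) 4-6(w=7)}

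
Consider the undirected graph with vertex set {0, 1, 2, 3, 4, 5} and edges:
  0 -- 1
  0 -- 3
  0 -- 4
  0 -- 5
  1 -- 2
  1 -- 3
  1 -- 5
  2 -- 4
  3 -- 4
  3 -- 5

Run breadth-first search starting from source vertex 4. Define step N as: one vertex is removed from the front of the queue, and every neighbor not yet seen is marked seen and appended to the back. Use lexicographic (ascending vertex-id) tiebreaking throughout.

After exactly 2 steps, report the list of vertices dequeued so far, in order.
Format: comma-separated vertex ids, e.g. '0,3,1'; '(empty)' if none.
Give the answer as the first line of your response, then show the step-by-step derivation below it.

4,0

step 1: dequeue 4; queue=[0,2,3]; order=4
step 2: dequeue 0; queue=[2,3,1,5]; order=4,0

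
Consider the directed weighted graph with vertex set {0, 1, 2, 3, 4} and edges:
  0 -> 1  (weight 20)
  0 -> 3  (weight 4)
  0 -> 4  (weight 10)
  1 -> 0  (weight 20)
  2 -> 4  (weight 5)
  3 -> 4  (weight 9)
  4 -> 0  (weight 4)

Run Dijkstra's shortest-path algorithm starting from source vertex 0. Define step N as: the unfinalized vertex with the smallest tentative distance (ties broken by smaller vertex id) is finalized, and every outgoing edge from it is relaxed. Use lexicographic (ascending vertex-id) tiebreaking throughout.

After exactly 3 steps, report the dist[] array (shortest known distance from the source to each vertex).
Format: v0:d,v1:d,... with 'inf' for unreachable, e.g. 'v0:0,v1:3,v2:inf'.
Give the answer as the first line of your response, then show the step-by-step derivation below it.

v0:0,v1:20,v2:inf,v3:4,v4:10

step 1: dist = v0:0,v1:20,v2:inf,v3:4,v4:10
step 2: dist = v0:0,v1:20,v2:inf,v3:4,v4:10
step 3: dist = v0:0,v1:20,v2:inf,v3:4,v4:10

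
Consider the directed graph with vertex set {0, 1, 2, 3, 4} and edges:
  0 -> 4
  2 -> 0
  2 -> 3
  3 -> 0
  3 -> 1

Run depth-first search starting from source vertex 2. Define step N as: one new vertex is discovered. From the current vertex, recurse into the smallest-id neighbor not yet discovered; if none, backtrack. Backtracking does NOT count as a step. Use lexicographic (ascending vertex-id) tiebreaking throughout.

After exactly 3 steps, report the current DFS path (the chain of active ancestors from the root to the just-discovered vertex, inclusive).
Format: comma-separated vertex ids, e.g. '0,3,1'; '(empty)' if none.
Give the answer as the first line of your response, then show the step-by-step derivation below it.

2,0,4

step 1: discover 2; path=2; order=2
step 2: discover 0; path=2>0; order=2,0
step 3: discover 4; path=2>0>4; order=2,0,4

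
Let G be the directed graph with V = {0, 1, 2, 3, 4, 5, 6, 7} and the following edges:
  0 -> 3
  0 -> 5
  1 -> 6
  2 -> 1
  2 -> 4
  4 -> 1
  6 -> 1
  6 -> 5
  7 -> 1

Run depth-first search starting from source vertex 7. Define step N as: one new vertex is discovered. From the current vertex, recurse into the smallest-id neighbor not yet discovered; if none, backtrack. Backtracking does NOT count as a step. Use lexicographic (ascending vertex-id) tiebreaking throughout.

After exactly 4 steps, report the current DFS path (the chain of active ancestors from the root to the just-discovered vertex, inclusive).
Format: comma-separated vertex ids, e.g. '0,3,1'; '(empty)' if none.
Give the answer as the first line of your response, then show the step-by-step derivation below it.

7,1,6,5

step 1: discover 7; path=7; order=7
step 2: discover 1; path=7>1; order=7,1
step 3: discover 6; path=7>1>6; order=7,1,6
step 4: discover 5; path=7>1>6>5; order=7,1,6,5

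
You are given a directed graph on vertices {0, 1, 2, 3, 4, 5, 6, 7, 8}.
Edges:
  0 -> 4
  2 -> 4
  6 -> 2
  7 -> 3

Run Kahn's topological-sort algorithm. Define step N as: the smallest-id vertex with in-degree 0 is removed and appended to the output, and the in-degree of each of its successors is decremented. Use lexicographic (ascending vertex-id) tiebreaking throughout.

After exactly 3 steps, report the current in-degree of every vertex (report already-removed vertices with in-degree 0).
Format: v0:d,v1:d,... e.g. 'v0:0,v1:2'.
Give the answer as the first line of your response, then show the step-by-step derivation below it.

v0:0,v1:0,v2:1,v3:1,v4:1,v5:0,v6:0,v7:0,v8:0

step 1: output 0; order=[0]; indeg=(0,0,1,1,1,0,0,0,0)
step 2: output 1; order=[0,1]; indeg=(0,0,1,1,1,0,0,0,0)
step 3: output 5; order=[0,1,5]; indeg=(0,0,1,1,1,0,0,0,0)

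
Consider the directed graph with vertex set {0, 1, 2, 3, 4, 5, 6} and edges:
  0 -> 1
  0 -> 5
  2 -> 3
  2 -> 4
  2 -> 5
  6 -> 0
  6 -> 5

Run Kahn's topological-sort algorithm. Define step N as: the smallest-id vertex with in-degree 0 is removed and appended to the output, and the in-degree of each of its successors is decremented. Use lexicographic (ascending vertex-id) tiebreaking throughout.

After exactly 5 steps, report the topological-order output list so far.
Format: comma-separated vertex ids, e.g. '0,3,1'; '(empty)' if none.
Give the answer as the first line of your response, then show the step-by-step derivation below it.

2,3,4,6,0

step 1: output 2; order=[2]; indeg=(1,1,0,0,0,2,0)
step 2: output 3; order=[2,3]; indeg=(1,1,0,0,0,2,0)
step 3: output 4; order=[2,3,4]; indeg=(1,1,0,0,0,2,0)
step 4: output 6; order=[2,3,4,6]; indeg=(0,1,0,0,0,1,0)
step 5: output 0; order=[2,3,4,6,0]; indeg=(0,0,0,0,0,0,0)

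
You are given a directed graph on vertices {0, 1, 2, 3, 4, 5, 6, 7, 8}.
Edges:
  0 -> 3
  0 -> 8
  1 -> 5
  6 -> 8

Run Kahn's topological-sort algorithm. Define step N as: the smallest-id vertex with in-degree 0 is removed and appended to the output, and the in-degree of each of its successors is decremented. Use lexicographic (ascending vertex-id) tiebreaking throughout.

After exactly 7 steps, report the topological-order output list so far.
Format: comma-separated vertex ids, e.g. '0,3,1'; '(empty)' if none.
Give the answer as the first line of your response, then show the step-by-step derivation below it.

0,1,2,3,4,5,6

step 1: output 0; order=[0]; indeg=(0,0,0,0,0,1,0,0,1)
step 2: output 1; order=[0,1]; indeg=(0,0,0,0,0,0,0,0,1)
step 3: output 2; order=[0,1,2]; indeg=(0,0,0,0,0,0,0,0,1)
step 4: output 3; order=[0,1,2,3]; indeg=(0,0,0,0,0,0,0,0,1)
step 5: output 4; order=[0,1,2,3,4]; indeg=(0,0,0,0,0,0,0,0,1)
step 6: output 5; order=[0,1,2,3,4,5]; indeg=(0,0,0,0,0,0,0,0,1)
step 7: output 6; order=[0,1,2,3,4,5,6]; indeg=(0,0,0,0,0,0,0,0,0)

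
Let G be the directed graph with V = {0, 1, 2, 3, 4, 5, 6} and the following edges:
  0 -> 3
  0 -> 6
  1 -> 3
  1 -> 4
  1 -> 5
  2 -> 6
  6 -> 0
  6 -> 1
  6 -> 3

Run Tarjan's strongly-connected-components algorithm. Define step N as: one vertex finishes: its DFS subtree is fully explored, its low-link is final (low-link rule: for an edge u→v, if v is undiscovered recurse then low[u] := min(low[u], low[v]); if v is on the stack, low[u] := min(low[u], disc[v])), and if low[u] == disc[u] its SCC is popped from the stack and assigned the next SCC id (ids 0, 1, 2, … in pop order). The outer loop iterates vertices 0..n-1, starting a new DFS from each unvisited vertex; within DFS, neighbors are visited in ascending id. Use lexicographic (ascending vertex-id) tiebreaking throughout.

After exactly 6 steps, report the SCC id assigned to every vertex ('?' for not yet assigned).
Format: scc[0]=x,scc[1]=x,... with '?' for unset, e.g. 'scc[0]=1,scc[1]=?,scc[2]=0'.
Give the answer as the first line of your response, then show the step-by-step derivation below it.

scc[0]=4,scc[1]=3,scc[2]=?,scc[3]=0,scc[4]=1,scc[5]=2,scc[6]=4

step 1: low=(low[0]=0,low[1]=?,low[2]=?,low[3]=1,low[4]=?,low[5]=?,low[6]=?); scc=(scc[0]=?,scc[1]=?,scc[2]=?,scc[3]=0,scc[4]=?,scc[5]=?,scc[6]=?)
step 2: low=(low[0]=0,low[1]=3,low[2]=?,low[3]=1,low[4]=4,low[5]=?,low[6]=0); scc=(scc[0]=?,scc[1]=?,scc[2]=?,scc[3]=0,scc[4]=1,scc[5]=?,scc[6]=?)
step 3: low=(low[0]=0,low[1]=3,low[2]=?,low[3]=1,low[4]=4,low[5]=5,low[6]=0); scc=(scc[0]=?,scc[1]=?,scc[2]=?,scc[3]=0,scc[4]=1,scc[5]=2,scc[6]=?)
step 4: low=(low[0]=0,low[1]=3,low[2]=?,low[3]=1,low[4]=4,low[5]=5,low[6]=0); scc=(scc[0]=?,scc[1]=3,scc[2]=?,scc[3]=0,scc[4]=1,scc[5]=2,scc[6]=?)
step 5: low=(low[0]=0,low[1]=3,low[2]=?,low[3]=1,low[4]=4,low[5]=5,low[6]=0); scc=(scc[0]=?,scc[1]=3,scc[2]=?,scc[3]=0,scc[4]=1,scc[5]=2,scc[6]=?)
step 6: low=(low[0]=0,low[1]=3,low[2]=?,low[3]=1,low[4]=4,low[5]=5,low[6]=0); scc=(scc[0]=4,scc[1]=3,scc[2]=?,scc[3]=0,scc[4]=1,scc[5]=2,scc[6]=4)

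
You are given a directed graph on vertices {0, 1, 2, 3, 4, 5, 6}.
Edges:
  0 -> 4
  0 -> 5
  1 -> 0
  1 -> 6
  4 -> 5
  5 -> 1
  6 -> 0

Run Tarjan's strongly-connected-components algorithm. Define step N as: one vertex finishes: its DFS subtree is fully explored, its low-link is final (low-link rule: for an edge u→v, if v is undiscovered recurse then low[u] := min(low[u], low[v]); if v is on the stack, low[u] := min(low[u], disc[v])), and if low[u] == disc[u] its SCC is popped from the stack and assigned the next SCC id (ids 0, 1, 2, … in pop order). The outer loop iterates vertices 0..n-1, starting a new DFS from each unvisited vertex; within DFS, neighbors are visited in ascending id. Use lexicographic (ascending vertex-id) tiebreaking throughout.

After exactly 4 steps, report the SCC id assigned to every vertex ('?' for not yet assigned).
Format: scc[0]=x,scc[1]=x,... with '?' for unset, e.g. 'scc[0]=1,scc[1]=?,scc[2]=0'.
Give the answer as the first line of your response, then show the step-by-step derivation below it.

scc[0]=?,scc[1]=?,scc[2]=?,scc[3]=?,scc[4]=?,scc[5]=?,scc[6]=?

step 1: low=(low[0]=0,low[1]=0,low[2]=?,low[3]=?,low[4]=1,low[5]=2,low[6]=0); scc=(scc[0]=?,scc[1]=?,scc[2]=?,scc[3]=?,scc[4]=?,scc[5]=?,scc[6]=?)
step 2: low=(low[0]=0,low[1]=0,low[2]=?,low[3]=?,low[4]=1,low[5]=2,low[6]=0); scc=(scc[0]=?,scc[1]=?,scc[2]=?,scc[3]=?,scc[4]=?,scc[5]=?,scc[6]=?)
step 3: low=(low[0]=0,low[1]=0,low[2]=?,low[3]=?,low[4]=1,low[5]=0,low[6]=0); scc=(scc[0]=?,scc[1]=?,scc[2]=?,scc[3]=?,scc[4]=?,scc[5]=?,scc[6]=?)
step 4: low=(low[0]=0,low[1]=0,low[2]=?,low[3]=?,low[4]=0,low[5]=0,low[6]=0); scc=(scc[0]=?,scc[1]=?,scc[2]=?,scc[3]=?,scc[4]=?,scc[5]=?,scc[6]=?)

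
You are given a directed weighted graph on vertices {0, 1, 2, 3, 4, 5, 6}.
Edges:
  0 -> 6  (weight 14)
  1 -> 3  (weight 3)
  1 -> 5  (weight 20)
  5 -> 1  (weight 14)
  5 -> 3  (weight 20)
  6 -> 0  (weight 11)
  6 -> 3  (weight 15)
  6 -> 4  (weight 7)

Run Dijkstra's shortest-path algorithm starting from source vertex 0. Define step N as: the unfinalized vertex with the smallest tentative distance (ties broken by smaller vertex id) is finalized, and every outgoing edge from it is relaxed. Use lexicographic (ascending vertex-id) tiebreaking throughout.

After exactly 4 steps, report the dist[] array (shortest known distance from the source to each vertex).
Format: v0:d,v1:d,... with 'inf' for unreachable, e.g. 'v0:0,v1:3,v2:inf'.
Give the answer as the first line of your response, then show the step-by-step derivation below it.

v0:0,v1:inf,v2:inf,v3:29,v4:21,v5:inf,v6:14

step 1: dist = v0:0,v1:inf,v2:inf,v3:inf,v4:inf,v5:inf,v6:14
step 2: dist = v0:0,v1:inf,v2:inf,v3:29,v4:21,v5:inf,v6:14
step 3: dist = v0:0,v1:inf,v2:inf,v3:29,v4:21,v5:inf,v6:14
step 4: dist = v0:0,v1:inf,v2:inf,v3:29,v4:21,v5:inf,v6:14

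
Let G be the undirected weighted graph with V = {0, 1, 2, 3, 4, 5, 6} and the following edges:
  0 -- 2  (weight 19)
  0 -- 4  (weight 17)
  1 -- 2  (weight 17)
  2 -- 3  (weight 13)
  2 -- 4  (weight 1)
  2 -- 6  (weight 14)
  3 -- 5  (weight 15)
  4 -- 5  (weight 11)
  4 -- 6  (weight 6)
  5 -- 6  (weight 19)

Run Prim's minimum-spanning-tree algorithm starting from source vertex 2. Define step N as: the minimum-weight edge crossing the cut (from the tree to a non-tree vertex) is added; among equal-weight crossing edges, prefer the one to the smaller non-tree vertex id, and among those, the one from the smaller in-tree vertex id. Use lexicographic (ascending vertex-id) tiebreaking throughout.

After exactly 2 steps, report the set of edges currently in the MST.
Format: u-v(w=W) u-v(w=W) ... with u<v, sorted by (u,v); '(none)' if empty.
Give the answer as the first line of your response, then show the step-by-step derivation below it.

2-4(w=1) 4-6(w=6)

step 1: add edge 2-4 (w=1); MST = {2-4(w=1)}
step 2: add edge 4-6 (w=6); MST = {2-4(w=1) 4-6(w=6)}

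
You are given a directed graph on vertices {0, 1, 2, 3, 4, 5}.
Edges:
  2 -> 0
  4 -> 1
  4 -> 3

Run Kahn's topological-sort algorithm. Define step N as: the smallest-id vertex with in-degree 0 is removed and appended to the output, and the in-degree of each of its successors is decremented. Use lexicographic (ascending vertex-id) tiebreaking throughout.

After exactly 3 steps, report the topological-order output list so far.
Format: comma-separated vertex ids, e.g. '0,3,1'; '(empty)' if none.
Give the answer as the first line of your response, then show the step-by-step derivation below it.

2,0,4

step 1: output 2; order=[2]; indeg=(0,1,0,1,0,0)
step 2: output 0; order=[2,0]; indeg=(0,1,0,1,0,0)
step 3: output 4; order=[2,0,4]; indeg=(0,0,0,0,0,0)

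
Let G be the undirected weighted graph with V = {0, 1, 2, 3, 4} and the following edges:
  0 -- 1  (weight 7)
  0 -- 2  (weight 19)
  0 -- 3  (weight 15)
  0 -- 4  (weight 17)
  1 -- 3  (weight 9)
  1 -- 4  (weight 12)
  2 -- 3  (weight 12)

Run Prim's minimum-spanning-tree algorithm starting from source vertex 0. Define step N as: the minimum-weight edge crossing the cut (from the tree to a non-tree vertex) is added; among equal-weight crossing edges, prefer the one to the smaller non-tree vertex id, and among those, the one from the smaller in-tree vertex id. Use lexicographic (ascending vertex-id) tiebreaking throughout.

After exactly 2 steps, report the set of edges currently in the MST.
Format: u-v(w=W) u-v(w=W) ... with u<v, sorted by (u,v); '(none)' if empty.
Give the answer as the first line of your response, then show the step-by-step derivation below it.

0-1(w=7) 1-3(w=9)

step 1: add edge 0-1 (w=7); MST = {0-1(w=7)}
step 2: add edge 1-3 (w=9); MST = {0-1(w=7) 1-3(w=9)}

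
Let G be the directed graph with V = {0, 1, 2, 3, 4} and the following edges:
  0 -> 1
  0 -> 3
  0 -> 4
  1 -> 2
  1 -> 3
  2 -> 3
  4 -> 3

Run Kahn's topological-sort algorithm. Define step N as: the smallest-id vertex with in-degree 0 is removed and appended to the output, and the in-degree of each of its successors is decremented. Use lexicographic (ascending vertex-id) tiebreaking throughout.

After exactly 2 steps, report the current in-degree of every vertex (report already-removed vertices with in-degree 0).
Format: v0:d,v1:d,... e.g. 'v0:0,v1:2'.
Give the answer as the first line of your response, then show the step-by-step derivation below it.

v0:0,v1:0,v2:0,v3:2,v4:0

step 1: output 0; order=[0]; indeg=(0,0,1,3,0)
step 2: output 1; order=[0,1]; indeg=(0,0,0,2,0)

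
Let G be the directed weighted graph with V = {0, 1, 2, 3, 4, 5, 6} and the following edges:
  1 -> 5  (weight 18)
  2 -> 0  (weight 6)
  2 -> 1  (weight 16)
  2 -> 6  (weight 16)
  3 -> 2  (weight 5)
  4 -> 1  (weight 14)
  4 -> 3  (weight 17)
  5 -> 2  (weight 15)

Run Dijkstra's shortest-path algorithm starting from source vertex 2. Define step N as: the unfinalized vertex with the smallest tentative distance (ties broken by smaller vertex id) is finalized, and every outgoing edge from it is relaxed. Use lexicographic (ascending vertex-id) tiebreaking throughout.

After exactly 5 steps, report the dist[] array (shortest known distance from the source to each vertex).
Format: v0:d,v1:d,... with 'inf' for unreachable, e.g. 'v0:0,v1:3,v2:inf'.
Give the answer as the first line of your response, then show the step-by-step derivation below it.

v0:6,v1:16,v2:0,v3:inf,v4:inf,v5:34,v6:16

step 1: dist = v0:6,v1:16,v2:0,v3:inf,v4:inf,v5:inf,v6:16
step 2: dist = v0:6,v1:16,v2:0,v3:inf,v4:inf,v5:inf,v6:16
step 3: dist = v0:6,v1:16,v2:0,v3:inf,v4:inf,v5:34,v6:16
step 4: dist = v0:6,v1:16,v2:0,v3:inf,v4:inf,v5:34,v6:16
step 5: dist = v0:6,v1:16,v2:0,v3:inf,v4:inf,v5:34,v6:16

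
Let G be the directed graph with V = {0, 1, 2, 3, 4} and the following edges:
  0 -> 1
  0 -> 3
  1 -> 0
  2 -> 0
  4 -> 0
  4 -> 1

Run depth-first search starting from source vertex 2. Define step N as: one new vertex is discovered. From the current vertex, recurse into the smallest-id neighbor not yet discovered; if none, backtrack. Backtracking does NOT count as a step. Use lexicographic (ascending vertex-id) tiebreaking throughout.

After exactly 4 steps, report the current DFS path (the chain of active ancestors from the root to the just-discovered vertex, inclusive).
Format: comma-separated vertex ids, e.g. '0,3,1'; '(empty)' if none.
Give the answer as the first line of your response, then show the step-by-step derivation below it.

2,0,3

step 1: discover 2; path=2; order=2
step 2: discover 0; path=2>0; order=2,0
step 3: discover 1; path=2>0>1; order=2,0,1
step 4: discover 3; path=2>0>3; order=2,0,1,3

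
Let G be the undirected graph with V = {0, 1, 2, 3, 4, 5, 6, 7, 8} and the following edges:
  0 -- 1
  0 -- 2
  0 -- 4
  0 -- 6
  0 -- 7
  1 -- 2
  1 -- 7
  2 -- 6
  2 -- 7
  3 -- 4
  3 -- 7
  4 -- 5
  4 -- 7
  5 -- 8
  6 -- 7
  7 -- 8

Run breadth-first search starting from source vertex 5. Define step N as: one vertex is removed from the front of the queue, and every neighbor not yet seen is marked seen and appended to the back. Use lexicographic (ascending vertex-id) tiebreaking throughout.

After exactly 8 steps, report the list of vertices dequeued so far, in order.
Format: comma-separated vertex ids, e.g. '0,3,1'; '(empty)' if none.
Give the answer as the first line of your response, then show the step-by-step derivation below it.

5,4,8,0,3,7,1,2

step 1: dequeue 5; queue=[4,8]; order=5
step 2: dequeue 4; queue=[8,0,3,7]; order=5,4
step 3: dequeue 8; queue=[0,3,7]; order=5,4,8
step 4: dequeue 0; queue=[3,7,1,2,6]; order=5,4,8,0
step 5: dequeue 3; queue=[7,1,2,6]; order=5,4,8,0,3
step 6: dequeue 7; queue=[1,2,6]; order=5,4,8,0,3,7
step 7: dequeue 1; queue=[2,6]; order=5,4,8,0,3,7,1
step 8: dequeue 2; queue=[6]; order=5,4,8,0,3,7,1,2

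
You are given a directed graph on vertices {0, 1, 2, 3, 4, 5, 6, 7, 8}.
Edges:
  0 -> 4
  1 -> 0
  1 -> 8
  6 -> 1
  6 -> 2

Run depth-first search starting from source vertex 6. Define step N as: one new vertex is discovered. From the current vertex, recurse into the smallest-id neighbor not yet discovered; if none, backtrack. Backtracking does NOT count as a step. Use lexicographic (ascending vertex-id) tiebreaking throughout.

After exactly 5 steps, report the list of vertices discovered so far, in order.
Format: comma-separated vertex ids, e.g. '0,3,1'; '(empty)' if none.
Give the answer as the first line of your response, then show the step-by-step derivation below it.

6,1,0,4,8

step 1: discover 6; path=6; order=6
step 2: discover 1; path=6>1; order=6,1
step 3: discover 0; path=6>1>0; order=6,1,0
step 4: discover 4; path=6>1>0>4; order=6,1,0,4
step 5: discover 8; path=6>1>8; order=6,1,0,4,8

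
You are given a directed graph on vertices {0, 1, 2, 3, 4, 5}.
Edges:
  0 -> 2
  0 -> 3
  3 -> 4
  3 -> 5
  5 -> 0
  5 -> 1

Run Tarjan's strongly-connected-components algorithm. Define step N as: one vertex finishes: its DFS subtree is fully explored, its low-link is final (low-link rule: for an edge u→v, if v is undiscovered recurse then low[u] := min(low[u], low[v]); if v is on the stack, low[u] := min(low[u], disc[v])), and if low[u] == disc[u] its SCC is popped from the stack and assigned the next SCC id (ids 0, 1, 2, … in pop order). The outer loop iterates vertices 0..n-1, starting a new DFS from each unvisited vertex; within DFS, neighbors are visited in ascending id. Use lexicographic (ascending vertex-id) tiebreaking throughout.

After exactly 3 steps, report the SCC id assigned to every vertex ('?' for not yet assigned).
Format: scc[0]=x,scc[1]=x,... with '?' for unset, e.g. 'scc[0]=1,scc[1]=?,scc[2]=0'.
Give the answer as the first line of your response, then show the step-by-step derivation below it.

scc[0]=?,scc[1]=2,scc[2]=0,scc[3]=?,scc[4]=1,scc[5]=?

step 1: low=(low[0]=0,low[1]=?,low[2]=1,low[3]=?,low[4]=?,low[5]=?); scc=(scc[0]=?,scc[1]=?,scc[2]=0,scc[3]=?,scc[4]=?,scc[5]=?)
step 2: low=(low[0]=0,low[1]=?,low[2]=1,low[3]=2,low[4]=3,low[5]=?); scc=(scc[0]=?,scc[1]=?,scc[2]=0,scc[3]=?,scc[4]=1,scc[5]=?)
step 3: low=(low[0]=0,low[1]=5,low[2]=1,low[3]=2,low[4]=3,low[5]=0); scc=(scc[0]=?,scc[1]=2,scc[2]=0,scc[3]=?,scc[4]=1,scc[5]=?)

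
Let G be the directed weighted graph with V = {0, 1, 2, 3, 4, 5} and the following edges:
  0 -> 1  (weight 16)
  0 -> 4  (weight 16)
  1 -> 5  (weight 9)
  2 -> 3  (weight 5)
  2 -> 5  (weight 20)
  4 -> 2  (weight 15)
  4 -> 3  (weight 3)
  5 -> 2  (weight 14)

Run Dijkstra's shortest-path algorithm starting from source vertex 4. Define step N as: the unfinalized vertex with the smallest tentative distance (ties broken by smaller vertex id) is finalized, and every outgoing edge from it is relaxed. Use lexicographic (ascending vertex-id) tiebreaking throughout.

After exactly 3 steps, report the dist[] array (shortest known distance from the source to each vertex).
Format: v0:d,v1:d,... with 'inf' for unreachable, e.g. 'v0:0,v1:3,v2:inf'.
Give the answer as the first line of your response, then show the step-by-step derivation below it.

v0:inf,v1:inf,v2:15,v3:3,v4:0,v5:35

step 1: dist = v0:inf,v1:inf,v2:15,v3:3,v4:0,v5:inf
step 2: dist = v0:inf,v1:inf,v2:15,v3:3,v4:0,v5:inf
step 3: dist = v0:inf,v1:inf,v2:15,v3:3,v4:0,v5:35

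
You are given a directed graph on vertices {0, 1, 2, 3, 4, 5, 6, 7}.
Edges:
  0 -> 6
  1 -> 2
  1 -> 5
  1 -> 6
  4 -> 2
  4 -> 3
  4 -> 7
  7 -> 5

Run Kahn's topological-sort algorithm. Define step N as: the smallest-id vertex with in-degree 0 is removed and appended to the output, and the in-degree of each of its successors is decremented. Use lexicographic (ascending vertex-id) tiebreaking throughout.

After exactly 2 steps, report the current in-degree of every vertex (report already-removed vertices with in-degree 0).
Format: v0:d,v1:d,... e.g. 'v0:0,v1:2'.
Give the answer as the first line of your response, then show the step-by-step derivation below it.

v0:0,v1:0,v2:1,v3:1,v4:0,v5:1,v6:0,v7:1

step 1: output 0; order=[0]; indeg=(0,0,2,1,0,2,1,1)
step 2: output 1; order=[0,1]; indeg=(0,0,1,1,0,1,0,1)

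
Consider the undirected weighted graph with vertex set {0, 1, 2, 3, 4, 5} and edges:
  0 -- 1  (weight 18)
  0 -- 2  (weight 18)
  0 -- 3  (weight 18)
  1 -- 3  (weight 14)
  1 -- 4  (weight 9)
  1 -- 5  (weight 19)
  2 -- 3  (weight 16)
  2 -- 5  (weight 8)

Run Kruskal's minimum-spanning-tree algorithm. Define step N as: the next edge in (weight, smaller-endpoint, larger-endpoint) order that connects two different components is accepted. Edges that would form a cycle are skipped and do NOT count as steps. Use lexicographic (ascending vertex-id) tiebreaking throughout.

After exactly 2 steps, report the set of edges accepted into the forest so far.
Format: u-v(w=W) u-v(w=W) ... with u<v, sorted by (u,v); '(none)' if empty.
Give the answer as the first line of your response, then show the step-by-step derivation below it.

1-4(w=9) 2-5(w=8)

step 1: add edge 2-5 (w=8); MST = {2-5(w=8)}
step 2: add edge 1-4 (w=9); MST = {1-4(w=9) 2-5(w=8)}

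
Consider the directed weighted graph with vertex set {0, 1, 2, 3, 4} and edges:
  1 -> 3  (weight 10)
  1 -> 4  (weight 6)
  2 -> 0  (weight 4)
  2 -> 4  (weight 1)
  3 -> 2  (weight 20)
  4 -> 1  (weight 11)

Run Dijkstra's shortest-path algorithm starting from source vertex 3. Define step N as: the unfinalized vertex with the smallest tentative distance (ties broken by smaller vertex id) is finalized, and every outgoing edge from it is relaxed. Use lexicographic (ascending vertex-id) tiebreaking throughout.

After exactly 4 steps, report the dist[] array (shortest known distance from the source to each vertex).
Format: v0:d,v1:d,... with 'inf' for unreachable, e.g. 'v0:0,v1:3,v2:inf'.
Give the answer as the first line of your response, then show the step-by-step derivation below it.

v0:24,v1:32,v2:20,v3:0,v4:21

step 1: dist = v0:inf,v1:inf,v2:20,v3:0,v4:inf
step 2: dist = v0:24,v1:inf,v2:20,v3:0,v4:21
step 3: dist = v0:24,v1:32,v2:20,v3:0,v4:21
step 4: dist = v0:24,v1:32,v2:20,v3:0,v4:21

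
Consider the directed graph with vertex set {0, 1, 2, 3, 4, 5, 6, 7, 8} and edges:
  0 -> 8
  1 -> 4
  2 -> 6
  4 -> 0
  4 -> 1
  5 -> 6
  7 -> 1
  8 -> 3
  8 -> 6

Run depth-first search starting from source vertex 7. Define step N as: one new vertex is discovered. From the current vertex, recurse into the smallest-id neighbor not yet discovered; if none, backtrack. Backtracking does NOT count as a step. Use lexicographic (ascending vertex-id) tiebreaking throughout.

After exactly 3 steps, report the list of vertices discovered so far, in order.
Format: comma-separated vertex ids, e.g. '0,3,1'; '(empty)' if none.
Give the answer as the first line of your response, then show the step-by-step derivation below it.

7,1,4

step 1: discover 7; path=7; order=7
step 2: discover 1; path=7>1; order=7,1
step 3: discover 4; path=7>1>4; order=7,1,4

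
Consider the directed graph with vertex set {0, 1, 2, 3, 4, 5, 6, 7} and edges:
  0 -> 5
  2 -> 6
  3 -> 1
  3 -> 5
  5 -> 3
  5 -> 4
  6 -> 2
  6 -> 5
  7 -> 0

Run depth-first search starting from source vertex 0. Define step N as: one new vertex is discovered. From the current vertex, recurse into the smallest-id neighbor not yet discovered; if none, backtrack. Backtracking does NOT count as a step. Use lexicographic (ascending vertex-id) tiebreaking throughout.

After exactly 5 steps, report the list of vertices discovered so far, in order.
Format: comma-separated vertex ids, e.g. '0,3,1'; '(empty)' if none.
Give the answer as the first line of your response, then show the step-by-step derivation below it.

0,5,3,1,4

step 1: discover 0; path=0; order=0
step 2: discover 5; path=0>5; order=0,5
step 3: discover 3; path=0>5>3; order=0,5,3
step 4: discover 1; path=0>5>3>1; order=0,5,3,1
step 5: discover 4; path=0>5>4; order=0,5,3,1,4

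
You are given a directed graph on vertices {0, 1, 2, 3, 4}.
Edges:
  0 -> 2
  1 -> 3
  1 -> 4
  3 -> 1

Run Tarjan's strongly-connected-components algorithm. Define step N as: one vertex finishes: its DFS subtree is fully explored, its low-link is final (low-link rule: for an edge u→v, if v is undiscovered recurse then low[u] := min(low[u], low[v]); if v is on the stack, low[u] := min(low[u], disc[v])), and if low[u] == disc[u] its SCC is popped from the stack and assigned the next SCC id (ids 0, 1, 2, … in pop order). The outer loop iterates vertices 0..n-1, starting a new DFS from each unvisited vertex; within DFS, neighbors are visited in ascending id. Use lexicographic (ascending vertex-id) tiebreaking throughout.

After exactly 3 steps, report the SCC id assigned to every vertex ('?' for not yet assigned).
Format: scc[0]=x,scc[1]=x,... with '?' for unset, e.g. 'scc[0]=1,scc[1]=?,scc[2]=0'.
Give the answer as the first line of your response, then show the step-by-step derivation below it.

scc[0]=1,scc[1]=?,scc[2]=0,scc[3]=?,scc[4]=?

step 1: low=(low[0]=0,low[1]=?,low[2]=1,low[3]=?,low[4]=?); scc=(scc[0]=?,scc[1]=?,scc[2]=0,scc[3]=?,scc[4]=?)
step 2: low=(low[0]=0,low[1]=?,low[2]=1,low[3]=?,low[4]=?); scc=(scc[0]=1,scc[1]=?,scc[2]=0,scc[3]=?,scc[4]=?)
step 3: low=(low[0]=0,low[1]=2,low[2]=1,low[3]=2,low[4]=?); scc=(scc[0]=1,scc[1]=?,scc[2]=0,scc[3]=?,scc[4]=?)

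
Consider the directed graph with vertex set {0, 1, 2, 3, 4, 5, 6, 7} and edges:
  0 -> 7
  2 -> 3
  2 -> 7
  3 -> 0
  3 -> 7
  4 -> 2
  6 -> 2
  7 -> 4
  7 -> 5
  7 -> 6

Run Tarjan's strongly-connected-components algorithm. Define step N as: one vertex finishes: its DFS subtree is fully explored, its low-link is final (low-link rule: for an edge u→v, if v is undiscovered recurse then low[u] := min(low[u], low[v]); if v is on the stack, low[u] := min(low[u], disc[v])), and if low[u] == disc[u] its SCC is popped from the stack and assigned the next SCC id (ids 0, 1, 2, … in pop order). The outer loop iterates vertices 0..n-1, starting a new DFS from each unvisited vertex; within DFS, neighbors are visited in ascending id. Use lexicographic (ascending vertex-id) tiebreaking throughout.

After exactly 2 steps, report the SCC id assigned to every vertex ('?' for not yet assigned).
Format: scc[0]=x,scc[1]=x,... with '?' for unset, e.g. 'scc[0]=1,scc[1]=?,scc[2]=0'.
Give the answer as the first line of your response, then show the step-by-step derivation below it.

scc[0]=?,scc[1]=?,scc[2]=?,scc[3]=?,scc[4]=?,scc[5]=?,scc[6]=?,scc[7]=?

step 1: low=(low[0]=0,low[1]=?,low[2]=3,low[3]=0,low[4]=2,low[5]=?,low[6]=?,low[7]=1); scc=(scc[0]=?,scc[1]=?,scc[2]=?,scc[3]=?,scc[4]=?,scc[5]=?,scc[6]=?,scc[7]=?)
step 2: low=(low[0]=0,low[1]=?,low[2]=0,low[3]=0,low[4]=2,low[5]=?,low[6]=?,low[7]=1); scc=(scc[0]=?,scc[1]=?,scc[2]=?,scc[3]=?,scc[4]=?,scc[5]=?,scc[6]=?,scc[7]=?)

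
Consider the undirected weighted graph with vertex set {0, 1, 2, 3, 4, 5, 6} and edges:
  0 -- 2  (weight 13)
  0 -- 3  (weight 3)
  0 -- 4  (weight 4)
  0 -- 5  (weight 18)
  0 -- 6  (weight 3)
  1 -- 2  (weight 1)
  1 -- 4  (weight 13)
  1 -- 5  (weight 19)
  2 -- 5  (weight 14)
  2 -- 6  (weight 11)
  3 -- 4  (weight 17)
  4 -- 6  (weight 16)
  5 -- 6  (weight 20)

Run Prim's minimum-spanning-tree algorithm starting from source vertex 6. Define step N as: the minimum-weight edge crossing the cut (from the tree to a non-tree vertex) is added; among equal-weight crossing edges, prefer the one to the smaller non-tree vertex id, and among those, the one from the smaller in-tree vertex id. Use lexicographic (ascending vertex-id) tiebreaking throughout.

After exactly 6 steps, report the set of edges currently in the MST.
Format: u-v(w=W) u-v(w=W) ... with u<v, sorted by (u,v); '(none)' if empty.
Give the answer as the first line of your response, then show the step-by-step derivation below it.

0-3(w=3) 0-4(w=4) 0-6(w=3) 1-2(w=1) 2-5(w=14) 2-6(w=11)

step 1: add edge 0-6 (w=3); MST = {0-6(w=3)}
step 2: add edge 0-3 (w=3); MST = {0-3(w=3) 0-6(w=3)}
step 3: add edge 0-4 (w=4); MST = {0-3(w=3) 0-4(w=4) 0-6(w=3)}
step 4: add edge 2-6 (w=11); MST = {0-3(w=3) 0-4(w=4) 0-6(w=3) 2-6(w=11)}
step 5: add edge 1-2 (w=1); MST = {0-3(w=3) 0-4(w=4) 0-6(w=3) 1-2(w=1) 2-6(w=11)}
step 6: add edge 2-5 (w=14); MST = {0-3(w=3) 0-4(w=4) 0-6(w=3) 1-2(w=1) 2-5(w=14) 2-6(w=11)}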